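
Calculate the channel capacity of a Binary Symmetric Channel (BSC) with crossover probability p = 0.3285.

For BSC with error probability p:
C = 1 - H(p) where H(p) is binary entropy
H(0.3285) = -0.3285 × log₂(0.3285) - 0.6715 × log₂(0.6715)
H(p) = 0.9134
C = 1 - 0.9134 = 0.0866 bits/use


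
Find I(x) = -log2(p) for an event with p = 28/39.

Information content I(x) = -log₂(p(x))
I = -log₂(28/39) = -log₂(0.7179)
I = 0.4780 bits


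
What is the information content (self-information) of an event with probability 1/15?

Information content I(x) = -log₂(p(x))
I = -log₂(1/15) = -log₂(0.0667)
I = 3.9069 bits


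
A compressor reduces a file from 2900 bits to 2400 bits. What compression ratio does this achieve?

Compression ratio = Original / Compressed
= 2900 / 2400 = 1.21:1


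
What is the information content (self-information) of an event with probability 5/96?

Information content I(x) = -log₂(p(x))
I = -log₂(5/96) = -log₂(0.0521)
I = 4.2630 bits


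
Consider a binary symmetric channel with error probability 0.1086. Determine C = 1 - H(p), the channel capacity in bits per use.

For BSC with error probability p:
C = 1 - H(p) where H(p) is binary entropy
H(0.1086) = -0.1086 × log₂(0.1086) - 0.8914 × log₂(0.8914)
H(p) = 0.4957
C = 1 - 0.4957 = 0.5043 bits/use


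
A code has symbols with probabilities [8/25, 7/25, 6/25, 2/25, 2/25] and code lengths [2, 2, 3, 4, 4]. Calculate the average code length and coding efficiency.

Average length L = Σ p_i × l_i = 2.5600 bits
Entropy H = 2.1174 bits
Efficiency η = H/L × 100% = 82.71%


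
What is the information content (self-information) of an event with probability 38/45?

Information content I(x) = -log₂(p(x))
I = -log₂(38/45) = -log₂(0.8444)
I = 0.2439 bits


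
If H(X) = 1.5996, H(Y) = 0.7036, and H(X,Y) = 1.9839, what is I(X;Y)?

I(X;Y) = H(X) + H(Y) - H(X,Y)
I(X;Y) = 1.5996 + 0.7036 - 1.9839 = 0.3193 bits


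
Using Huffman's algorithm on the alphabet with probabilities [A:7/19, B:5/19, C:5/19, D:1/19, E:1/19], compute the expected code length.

Huffman tree construction:
Combine smallest probabilities repeatedly
Resulting codes:
  A: 11 (length 2)
  B: 01 (length 2)
  C: 10 (length 2)
  D: 000 (length 3)
  E: 001 (length 3)
Average length = Σ p(s) × length(s) = 2.1053 bits


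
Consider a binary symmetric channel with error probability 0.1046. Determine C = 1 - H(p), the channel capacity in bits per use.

For BSC with error probability p:
C = 1 - H(p) where H(p) is binary entropy
H(0.1046) = -0.1046 × log₂(0.1046) - 0.8954 × log₂(0.8954)
H(p) = 0.4834
C = 1 - 0.4834 = 0.5166 bits/use


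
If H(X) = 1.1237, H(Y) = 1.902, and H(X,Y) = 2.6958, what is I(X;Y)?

I(X;Y) = H(X) + H(Y) - H(X,Y)
I(X;Y) = 1.1237 + 1.902 - 2.6958 = 0.3299 bits


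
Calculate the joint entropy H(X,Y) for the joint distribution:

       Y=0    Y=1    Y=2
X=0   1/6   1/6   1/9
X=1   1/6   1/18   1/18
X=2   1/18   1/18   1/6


H(X,Y) = -Σ p(x,y) log₂ p(x,y)
  p(0,0)=1/6: -0.1667 × log₂(0.1667) = 0.4308
  p(0,1)=1/6: -0.1667 × log₂(0.1667) = 0.4308
  p(0,2)=1/9: -0.1111 × log₂(0.1111) = 0.3522
  p(1,0)=1/6: -0.1667 × log₂(0.1667) = 0.4308
  p(1,1)=1/18: -0.0556 × log₂(0.0556) = 0.2317
  p(1,2)=1/18: -0.0556 × log₂(0.0556) = 0.2317
  p(2,0)=1/18: -0.0556 × log₂(0.0556) = 0.2317
  p(2,1)=1/18: -0.0556 × log₂(0.0556) = 0.2317
  p(2,2)=1/6: -0.1667 × log₂(0.1667) = 0.4308
H(X,Y) = 3.0022 bits


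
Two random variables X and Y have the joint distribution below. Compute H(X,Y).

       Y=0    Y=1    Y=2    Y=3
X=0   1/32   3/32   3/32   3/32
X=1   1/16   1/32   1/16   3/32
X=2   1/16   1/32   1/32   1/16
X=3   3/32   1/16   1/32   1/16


H(X,Y) = -Σ p(x,y) log₂ p(x,y)
  p(0,0)=1/32: -0.0312 × log₂(0.0312) = 0.1562
  p(0,1)=3/32: -0.0938 × log₂(0.0938) = 0.3202
  p(0,2)=3/32: -0.0938 × log₂(0.0938) = 0.3202
  p(0,3)=3/32: -0.0938 × log₂(0.0938) = 0.3202
  p(1,0)=1/16: -0.0625 × log₂(0.0625) = 0.2500
  p(1,1)=1/32: -0.0312 × log₂(0.0312) = 0.1562
  p(1,2)=1/16: -0.0625 × log₂(0.0625) = 0.2500
  p(1,3)=3/32: -0.0938 × log₂(0.0938) = 0.3202
  p(2,0)=1/16: -0.0625 × log₂(0.0625) = 0.2500
  p(2,1)=1/32: -0.0312 × log₂(0.0312) = 0.1562
  p(2,2)=1/32: -0.0312 × log₂(0.0312) = 0.1562
  p(2,3)=1/16: -0.0625 × log₂(0.0625) = 0.2500
  p(3,0)=3/32: -0.0938 × log₂(0.0938) = 0.3202
  p(3,1)=1/16: -0.0625 × log₂(0.0625) = 0.2500
  p(3,2)=1/32: -0.0312 × log₂(0.0312) = 0.1562
  p(3,3)=1/16: -0.0625 × log₂(0.0625) = 0.2500
H(X,Y) = 3.8820 bits


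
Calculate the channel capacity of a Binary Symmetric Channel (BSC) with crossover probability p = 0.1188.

For BSC with error probability p:
C = 1 - H(p) where H(p) is binary entropy
H(0.1188) = -0.1188 × log₂(0.1188) - 0.8812 × log₂(0.8812)
H(p) = 0.5259
C = 1 - 0.5259 = 0.4741 bits/use


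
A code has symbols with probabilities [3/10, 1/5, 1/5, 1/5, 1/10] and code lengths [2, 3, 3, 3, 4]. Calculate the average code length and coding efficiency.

Average length L = Σ p_i × l_i = 2.8000 bits
Entropy H = 2.2464 bits
Efficiency η = H/L × 100% = 80.23%


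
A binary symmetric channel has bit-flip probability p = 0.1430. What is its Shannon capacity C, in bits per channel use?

For BSC with error probability p:
C = 1 - H(p) where H(p) is binary entropy
H(0.1430) = -0.1430 × log₂(0.1430) - 0.8570 × log₂(0.8570)
H(p) = 0.5920
C = 1 - 0.5920 = 0.4080 bits/use


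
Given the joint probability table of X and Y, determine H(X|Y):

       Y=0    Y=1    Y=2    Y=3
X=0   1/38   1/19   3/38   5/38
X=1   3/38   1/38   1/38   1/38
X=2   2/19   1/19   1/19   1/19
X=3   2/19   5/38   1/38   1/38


H(X|Y) = Σ_y p(y) H(X|Y=y)
  p(Y=0) = 6/19, H(X|Y=0) = 1.8554
  p(Y=1) = 5/19, H(X|Y=1) = 1.7610
  p(Y=2) = 7/38, H(X|Y=2) = 1.8424
  p(Y=3) = 9/38, H(X|Y=3) = 1.6577
H(X|Y) = 0.3158×1.8554 + 0.2632×1.7610 + 0.1842×1.8424 + 0.2368×1.6577 = 1.7813 bits


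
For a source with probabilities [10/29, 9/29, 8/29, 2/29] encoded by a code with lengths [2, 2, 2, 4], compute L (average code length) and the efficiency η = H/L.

Average length L = Σ p_i × l_i = 2.1379 bits
Entropy H = 1.8322 bits
Efficiency η = H/L × 100% = 85.70%


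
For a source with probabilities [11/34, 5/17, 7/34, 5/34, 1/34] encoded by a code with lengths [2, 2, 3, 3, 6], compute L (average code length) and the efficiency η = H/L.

Average length L = Σ p_i × l_i = 2.4706 bits
Entropy H = 2.0718 bits
Efficiency η = H/L × 100% = 83.86%


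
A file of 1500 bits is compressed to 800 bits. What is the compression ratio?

Compression ratio = Original / Compressed
= 1500 / 800 = 1.88:1


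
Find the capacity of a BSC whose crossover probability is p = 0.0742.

For BSC with error probability p:
C = 1 - H(p) where H(p) is binary entropy
H(0.0742) = -0.0742 × log₂(0.0742) - 0.9258 × log₂(0.9258)
H(p) = 0.3814
C = 1 - 0.3814 = 0.6186 bits/use


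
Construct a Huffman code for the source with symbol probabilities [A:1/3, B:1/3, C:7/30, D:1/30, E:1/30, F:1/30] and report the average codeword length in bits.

Huffman tree construction:
Combine smallest probabilities repeatedly
Resulting codes:
  A: 10 (length 2)
  B: 11 (length 2)
  C: 01 (length 2)
  D: 0010 (length 4)
  E: 0011 (length 4)
  F: 000 (length 3)
Average length = Σ p(s) × length(s) = 2.1667 bits


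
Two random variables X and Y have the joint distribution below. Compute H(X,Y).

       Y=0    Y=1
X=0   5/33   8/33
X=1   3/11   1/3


H(X,Y) = -Σ p(x,y) log₂ p(x,y)
  p(0,0)=5/33: -0.1515 × log₂(0.1515) = 0.4125
  p(0,1)=8/33: -0.2424 × log₂(0.2424) = 0.4956
  p(1,0)=3/11: -0.2727 × log₂(0.2727) = 0.5112
  p(1,1)=1/3: -0.3333 × log₂(0.3333) = 0.5283
H(X,Y) = 1.9476 bits


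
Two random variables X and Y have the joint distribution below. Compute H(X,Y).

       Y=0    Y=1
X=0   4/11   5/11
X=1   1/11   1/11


H(X,Y) = -Σ p(x,y) log₂ p(x,y)
  p(0,0)=4/11: -0.3636 × log₂(0.3636) = 0.5307
  p(0,1)=5/11: -0.4545 × log₂(0.4545) = 0.5170
  p(1,0)=1/11: -0.0909 × log₂(0.0909) = 0.3145
  p(1,1)=1/11: -0.0909 × log₂(0.0909) = 0.3145
H(X,Y) = 1.6767 bits


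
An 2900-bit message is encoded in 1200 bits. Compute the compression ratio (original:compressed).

Compression ratio = Original / Compressed
= 2900 / 1200 = 2.42:1


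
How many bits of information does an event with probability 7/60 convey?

Information content I(x) = -log₂(p(x))
I = -log₂(7/60) = -log₂(0.1167)
I = 3.0995 bits


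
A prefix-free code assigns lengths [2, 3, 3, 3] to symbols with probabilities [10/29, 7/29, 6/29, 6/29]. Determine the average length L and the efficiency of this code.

Average length L = Σ p_i × l_i = 2.6552 bits
Entropy H = 1.9652 bits
Efficiency η = H/L × 100% = 74.01%


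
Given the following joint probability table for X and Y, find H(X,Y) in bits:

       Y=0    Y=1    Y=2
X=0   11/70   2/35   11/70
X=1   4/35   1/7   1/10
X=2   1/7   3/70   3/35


H(X,Y) = -Σ p(x,y) log₂ p(x,y)
  p(0,0)=11/70: -0.1571 × log₂(0.1571) = 0.4195
  p(0,1)=2/35: -0.0571 × log₂(0.0571) = 0.2360
  p(0,2)=11/70: -0.1571 × log₂(0.1571) = 0.4195
  p(1,0)=4/35: -0.1143 × log₂(0.1143) = 0.3576
  p(1,1)=1/7: -0.1429 × log₂(0.1429) = 0.4011
  p(1,2)=1/10: -0.1000 × log₂(0.1000) = 0.3322
  p(2,0)=1/7: -0.1429 × log₂(0.1429) = 0.4011
  p(2,1)=3/70: -0.0429 × log₂(0.0429) = 0.1948
  p(2,2)=3/35: -0.0857 × log₂(0.0857) = 0.3038
H(X,Y) = 3.0655 bits


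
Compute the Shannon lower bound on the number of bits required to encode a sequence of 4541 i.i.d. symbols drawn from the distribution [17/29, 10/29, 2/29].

Entropy H = 1.2474 bits/symbol
Minimum bits = H × n = 1.2474 × 4541
= 5664.55 bits


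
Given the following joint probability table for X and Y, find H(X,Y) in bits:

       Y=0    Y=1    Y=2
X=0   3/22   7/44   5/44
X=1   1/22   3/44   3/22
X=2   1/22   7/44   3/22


H(X,Y) = -Σ p(x,y) log₂ p(x,y)
  p(0,0)=3/22: -0.1364 × log₂(0.1364) = 0.3920
  p(0,1)=7/44: -0.1591 × log₂(0.1591) = 0.4219
  p(0,2)=5/44: -0.1136 × log₂(0.1136) = 0.3565
  p(1,0)=1/22: -0.0455 × log₂(0.0455) = 0.2027
  p(1,1)=3/44: -0.0682 × log₂(0.0682) = 0.2642
  p(1,2)=3/22: -0.1364 × log₂(0.1364) = 0.3920
  p(2,0)=1/22: -0.0455 × log₂(0.0455) = 0.2027
  p(2,1)=7/44: -0.1591 × log₂(0.1591) = 0.4219
  p(2,2)=3/22: -0.1364 × log₂(0.1364) = 0.3920
H(X,Y) = 3.0459 bits


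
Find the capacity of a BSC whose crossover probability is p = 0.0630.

For BSC with error probability p:
C = 1 - H(p) where H(p) is binary entropy
H(0.0630) = -0.0630 × log₂(0.0630) - 0.9370 × log₂(0.9370)
H(p) = 0.3392
C = 1 - 0.3392 = 0.6608 bits/use


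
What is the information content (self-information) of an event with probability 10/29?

Information content I(x) = -log₂(p(x))
I = -log₂(10/29) = -log₂(0.3448)
I = 1.5361 bits


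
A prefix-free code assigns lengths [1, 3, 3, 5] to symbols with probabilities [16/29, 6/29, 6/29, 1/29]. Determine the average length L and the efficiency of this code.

Average length L = Σ p_i × l_i = 1.9655 bits
Entropy H = 1.5814 bits
Efficiency η = H/L × 100% = 80.46%


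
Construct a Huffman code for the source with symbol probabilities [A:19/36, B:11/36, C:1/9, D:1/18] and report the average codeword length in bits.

Huffman tree construction:
Combine smallest probabilities repeatedly
Resulting codes:
  A: 1 (length 1)
  B: 01 (length 2)
  C: 001 (length 3)
  D: 000 (length 3)
Average length = Σ p(s) × length(s) = 1.6389 bits


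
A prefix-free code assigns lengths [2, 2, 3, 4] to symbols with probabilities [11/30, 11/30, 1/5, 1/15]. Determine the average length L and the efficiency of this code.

Average length L = Σ p_i × l_i = 2.3333 bits
Entropy H = 1.7863 bits
Efficiency η = H/L × 100% = 76.56%


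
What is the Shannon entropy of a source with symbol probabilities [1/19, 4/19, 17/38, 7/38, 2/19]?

H(X) = -Σ p(x) log₂ p(x)
  -1/19 × log₂(1/19) = 0.2236
  -4/19 × log₂(4/19) = 0.4732
  -17/38 × log₂(17/38) = 0.5192
  -7/38 × log₂(7/38) = 0.4496
  -2/19 × log₂(2/19) = 0.3419
H(X) = 2.0074 bits


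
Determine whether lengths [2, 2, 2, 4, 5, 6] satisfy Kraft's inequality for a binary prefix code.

Kraft inequality: Σ 2^(-l_i) ≤ 1 for prefix-free code
Calculating: 2^(-2) + 2^(-2) + 2^(-2) + 2^(-4) + 2^(-5) + 2^(-6)
= 0.25 + 0.25 + 0.25 + 0.0625 + 0.03125 + 0.015625
= 0.8594
Since 0.8594 ≤ 1, prefix-free code exists


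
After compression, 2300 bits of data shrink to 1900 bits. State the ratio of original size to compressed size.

Compression ratio = Original / Compressed
= 2300 / 1900 = 1.21:1


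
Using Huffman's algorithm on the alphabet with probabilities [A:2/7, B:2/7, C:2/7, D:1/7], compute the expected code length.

Huffman tree construction:
Combine smallest probabilities repeatedly
Resulting codes:
  A: 01 (length 2)
  B: 10 (length 2)
  C: 11 (length 2)
  D: 00 (length 2)
Average length = Σ p(s) × length(s) = 2.0000 bits


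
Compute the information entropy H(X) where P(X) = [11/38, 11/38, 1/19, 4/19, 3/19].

H(X) = -Σ p(x) log₂ p(x)
  -11/38 × log₂(11/38) = 0.5177
  -11/38 × log₂(11/38) = 0.5177
  -1/19 × log₂(1/19) = 0.2236
  -4/19 × log₂(4/19) = 0.4732
  -3/19 × log₂(3/19) = 0.4205
H(X) = 2.1527 bits


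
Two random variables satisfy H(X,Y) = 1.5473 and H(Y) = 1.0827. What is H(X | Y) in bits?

Chain rule: H(X,Y) = H(X|Y) + H(Y)
H(X|Y) = H(X,Y) - H(Y) = 1.5473 - 1.0827 = 0.4646 bits


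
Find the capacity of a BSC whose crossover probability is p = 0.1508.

For BSC with error probability p:
C = 1 - H(p) where H(p) is binary entropy
H(0.1508) = -0.1508 × log₂(0.1508) - 0.8492 × log₂(0.8492)
H(p) = 0.6118
C = 1 - 0.6118 = 0.3882 bits/use


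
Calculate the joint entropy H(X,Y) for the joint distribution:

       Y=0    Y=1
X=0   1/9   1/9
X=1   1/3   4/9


H(X,Y) = -Σ p(x,y) log₂ p(x,y)
  p(0,0)=1/9: -0.1111 × log₂(0.1111) = 0.3522
  p(0,1)=1/9: -0.1111 × log₂(0.1111) = 0.3522
  p(1,0)=1/3: -0.3333 × log₂(0.3333) = 0.5283
  p(1,1)=4/9: -0.4444 × log₂(0.4444) = 0.5200
H(X,Y) = 1.7527 bits


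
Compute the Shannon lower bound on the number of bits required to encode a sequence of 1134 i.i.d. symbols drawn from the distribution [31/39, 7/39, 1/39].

Entropy H = 0.8436 bits/symbol
Minimum bits = H × n = 0.8436 × 1134
= 956.61 bits


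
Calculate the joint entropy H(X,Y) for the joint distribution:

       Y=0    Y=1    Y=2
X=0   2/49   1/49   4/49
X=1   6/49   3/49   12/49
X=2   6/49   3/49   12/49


H(X,Y) = -Σ p(x,y) log₂ p(x,y)
  p(0,0)=2/49: -0.0408 × log₂(0.0408) = 0.1884
  p(0,1)=1/49: -0.0204 × log₂(0.0204) = 0.1146
  p(0,2)=4/49: -0.0816 × log₂(0.0816) = 0.2951
  p(1,0)=6/49: -0.1224 × log₂(0.1224) = 0.3710
  p(1,1)=3/49: -0.0612 × log₂(0.0612) = 0.2467
  p(1,2)=12/49: -0.2449 × log₂(0.2449) = 0.4971
  p(2,0)=6/49: -0.1224 × log₂(0.1224) = 0.3710
  p(2,1)=3/49: -0.0612 × log₂(0.0612) = 0.2467
  p(2,2)=12/49: -0.2449 × log₂(0.2449) = 0.4971
H(X,Y) = 2.8276 bits


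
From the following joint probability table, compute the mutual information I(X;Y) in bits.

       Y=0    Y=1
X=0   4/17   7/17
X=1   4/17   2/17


H(X) = 0.9367, H(Y) = 0.9975, H(X,Y) = 1.8727
I(X;Y) = H(X) + H(Y) - H(X,Y) = 0.0615 bits


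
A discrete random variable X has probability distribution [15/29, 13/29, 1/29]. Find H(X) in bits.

H(X) = -Σ p(x) log₂ p(x)
  -15/29 × log₂(15/29) = 0.4919
  -13/29 × log₂(13/29) = 0.5189
  -1/29 × log₂(1/29) = 0.1675
H(X) = 1.1784 bits


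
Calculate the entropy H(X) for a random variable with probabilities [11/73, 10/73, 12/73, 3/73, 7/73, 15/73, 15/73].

H(X) = -Σ p(x) log₂ p(x)
  -11/73 × log₂(11/73) = 0.4114
  -10/73 × log₂(10/73) = 0.3929
  -12/73 × log₂(12/73) = 0.4282
  -3/73 × log₂(3/73) = 0.1892
  -7/73 × log₂(7/73) = 0.3243
  -15/73 × log₂(15/73) = 0.4691
  -15/73 × log₂(15/73) = 0.4691
H(X) = 2.6843 bits


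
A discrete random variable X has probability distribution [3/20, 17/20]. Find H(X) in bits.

H(X) = -Σ p(x) log₂ p(x)
  -3/20 × log₂(3/20) = 0.4105
  -17/20 × log₂(17/20) = 0.1993
H(X) = 0.6098 bits


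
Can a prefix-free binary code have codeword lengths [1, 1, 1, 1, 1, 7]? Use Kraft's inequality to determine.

Kraft inequality: Σ 2^(-l_i) ≤ 1 for prefix-free code
Calculating: 2^(-1) + 2^(-1) + 2^(-1) + 2^(-1) + 2^(-1) + 2^(-7)
= 0.5 + 0.5 + 0.5 + 0.5 + 0.5 + 0.0078125
= 2.5078
Since 2.5078 > 1, prefix-free code does not exist


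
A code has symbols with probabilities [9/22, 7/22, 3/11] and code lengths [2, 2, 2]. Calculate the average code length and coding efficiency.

Average length L = Σ p_i × l_i = 2.0000 bits
Entropy H = 1.5644 bits
Efficiency η = H/L × 100% = 78.22%


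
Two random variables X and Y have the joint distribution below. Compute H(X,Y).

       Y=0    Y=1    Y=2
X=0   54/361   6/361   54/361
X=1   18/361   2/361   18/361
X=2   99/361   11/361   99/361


H(X,Y) = -Σ p(x,y) log₂ p(x,y)
  p(0,0)=54/361: -0.1496 × log₂(0.1496) = 0.4100
  p(0,1)=6/361: -0.0166 × log₂(0.0166) = 0.0982
  p(0,2)=54/361: -0.1496 × log₂(0.1496) = 0.4100
  p(1,0)=18/361: -0.0499 × log₂(0.0499) = 0.2157
  p(1,1)=2/361: -0.0055 × log₂(0.0055) = 0.0415
  p(1,2)=18/361: -0.0499 × log₂(0.0499) = 0.2157
  p(2,0)=99/361: -0.2742 × log₂(0.2742) = 0.5119
  p(2,1)=11/361: -0.0305 × log₂(0.0305) = 0.1535
  p(2,2)=99/361: -0.2742 × log₂(0.2742) = 0.5119
H(X,Y) = 2.5684 bits


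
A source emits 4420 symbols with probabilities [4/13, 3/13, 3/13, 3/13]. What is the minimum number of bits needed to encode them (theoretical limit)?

Entropy H = 1.9878 bits/symbol
Minimum bits = H × n = 1.9878 × 4420
= 8785.96 bits


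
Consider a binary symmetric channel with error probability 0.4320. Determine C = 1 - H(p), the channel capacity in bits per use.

For BSC with error probability p:
C = 1 - H(p) where H(p) is binary entropy
H(0.4320) = -0.4320 × log₂(0.4320) - 0.5680 × log₂(0.5680)
H(p) = 0.9866
C = 1 - 0.9866 = 0.0134 bits/use


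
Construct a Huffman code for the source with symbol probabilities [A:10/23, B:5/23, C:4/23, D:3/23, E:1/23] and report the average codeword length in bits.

Huffman tree construction:
Combine smallest probabilities repeatedly
Resulting codes:
  A: 0 (length 1)
  B: 10 (length 2)
  C: 110 (length 3)
  D: 1111 (length 4)
  E: 1110 (length 4)
Average length = Σ p(s) × length(s) = 2.0870 bits


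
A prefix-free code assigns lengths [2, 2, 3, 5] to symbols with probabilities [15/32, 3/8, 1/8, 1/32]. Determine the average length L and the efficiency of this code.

Average length L = Σ p_i × l_i = 2.2188 bits
Entropy H = 1.5743 bits
Efficiency η = H/L × 100% = 70.95%


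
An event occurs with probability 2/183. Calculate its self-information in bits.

Information content I(x) = -log₂(p(x))
I = -log₂(2/183) = -log₂(0.0109)
I = 6.5157 bits


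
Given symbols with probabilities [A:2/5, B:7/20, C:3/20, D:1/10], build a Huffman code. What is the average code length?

Huffman tree construction:
Combine smallest probabilities repeatedly
Resulting codes:
  A: 0 (length 1)
  B: 11 (length 2)
  C: 101 (length 3)
  D: 100 (length 3)
Average length = Σ p(s) × length(s) = 1.8500 bits


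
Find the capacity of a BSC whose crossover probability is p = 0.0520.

For BSC with error probability p:
C = 1 - H(p) where H(p) is binary entropy
H(0.0520) = -0.0520 × log₂(0.0520) - 0.9480 × log₂(0.9480)
H(p) = 0.2948
C = 1 - 0.2948 = 0.7052 bits/use


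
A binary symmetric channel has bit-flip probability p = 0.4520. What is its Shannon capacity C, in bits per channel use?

For BSC with error probability p:
C = 1 - H(p) where H(p) is binary entropy
H(0.4520) = -0.4520 × log₂(0.4520) - 0.5480 × log₂(0.5480)
H(p) = 0.9933
C = 1 - 0.9933 = 0.0067 bits/use


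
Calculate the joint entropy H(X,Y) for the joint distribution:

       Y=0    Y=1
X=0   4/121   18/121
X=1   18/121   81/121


H(X,Y) = -Σ p(x,y) log₂ p(x,y)
  p(0,0)=4/121: -0.0331 × log₂(0.0331) = 0.1626
  p(0,1)=18/121: -0.1488 × log₂(0.1488) = 0.4089
  p(1,0)=18/121: -0.1488 × log₂(0.1488) = 0.4089
  p(1,1)=81/121: -0.6694 × log₂(0.6694) = 0.3876
H(X,Y) = 1.3681 bits


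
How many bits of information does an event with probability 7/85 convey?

Information content I(x) = -log₂(p(x))
I = -log₂(7/85) = -log₂(0.0824)
I = 3.6020 bits


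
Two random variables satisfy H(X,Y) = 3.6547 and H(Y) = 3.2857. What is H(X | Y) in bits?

Chain rule: H(X,Y) = H(X|Y) + H(Y)
H(X|Y) = H(X,Y) - H(Y) = 3.6547 - 3.2857 = 0.369 bits


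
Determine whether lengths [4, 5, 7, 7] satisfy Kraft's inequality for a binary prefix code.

Kraft inequality: Σ 2^(-l_i) ≤ 1 for prefix-free code
Calculating: 2^(-4) + 2^(-5) + 2^(-7) + 2^(-7)
= 0.0625 + 0.03125 + 0.0078125 + 0.0078125
= 0.1094
Since 0.1094 ≤ 1, prefix-free code exists


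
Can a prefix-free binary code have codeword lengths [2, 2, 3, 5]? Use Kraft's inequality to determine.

Kraft inequality: Σ 2^(-l_i) ≤ 1 for prefix-free code
Calculating: 2^(-2) + 2^(-2) + 2^(-3) + 2^(-5)
= 0.25 + 0.25 + 0.125 + 0.03125
= 0.6562
Since 0.6562 ≤ 1, prefix-free code exists


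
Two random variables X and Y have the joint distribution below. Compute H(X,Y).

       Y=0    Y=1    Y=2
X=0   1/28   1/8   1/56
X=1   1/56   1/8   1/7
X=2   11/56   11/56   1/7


H(X,Y) = -Σ p(x,y) log₂ p(x,y)
  p(0,0)=1/28: -0.0357 × log₂(0.0357) = 0.1717
  p(0,1)=1/8: -0.1250 × log₂(0.1250) = 0.3750
  p(0,2)=1/56: -0.0179 × log₂(0.0179) = 0.1037
  p(1,0)=1/56: -0.0179 × log₂(0.0179) = 0.1037
  p(1,1)=1/8: -0.1250 × log₂(0.1250) = 0.3750
  p(1,2)=1/7: -0.1429 × log₂(0.1429) = 0.4011
  p(2,0)=11/56: -0.1964 × log₂(0.1964) = 0.4612
  p(2,1)=11/56: -0.1964 × log₂(0.1964) = 0.4612
  p(2,2)=1/7: -0.1429 × log₂(0.1429) = 0.4011
H(X,Y) = 2.8536 bits


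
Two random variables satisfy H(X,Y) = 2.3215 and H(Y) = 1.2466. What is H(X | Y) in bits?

Chain rule: H(X,Y) = H(X|Y) + H(Y)
H(X|Y) = H(X,Y) - H(Y) = 2.3215 - 1.2466 = 1.0749 bits


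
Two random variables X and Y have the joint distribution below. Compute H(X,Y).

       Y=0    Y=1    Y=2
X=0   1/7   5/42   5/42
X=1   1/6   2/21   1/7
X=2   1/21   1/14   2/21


H(X,Y) = -Σ p(x,y) log₂ p(x,y)
  p(0,0)=1/7: -0.1429 × log₂(0.1429) = 0.4011
  p(0,1)=5/42: -0.1190 × log₂(0.1190) = 0.3655
  p(0,2)=5/42: -0.1190 × log₂(0.1190) = 0.3655
  p(1,0)=1/6: -0.1667 × log₂(0.1667) = 0.4308
  p(1,1)=2/21: -0.0952 × log₂(0.0952) = 0.3231
  p(1,2)=1/7: -0.1429 × log₂(0.1429) = 0.4011
  p(2,0)=1/21: -0.0476 × log₂(0.0476) = 0.2092
  p(2,1)=1/14: -0.0714 × log₂(0.0714) = 0.2720
  p(2,2)=2/21: -0.0952 × log₂(0.0952) = 0.3231
H(X,Y) = 3.0912 bits


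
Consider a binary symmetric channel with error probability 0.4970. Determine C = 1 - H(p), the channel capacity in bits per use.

For BSC with error probability p:
C = 1 - H(p) where H(p) is binary entropy
H(0.4970) = -0.4970 × log₂(0.4970) - 0.5030 × log₂(0.5030)
H(p) = 1.0000
C = 1 - 1.0000 = 0.0000 bits/use


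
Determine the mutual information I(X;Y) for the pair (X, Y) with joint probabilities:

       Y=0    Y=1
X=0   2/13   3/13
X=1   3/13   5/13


H(X) = 0.9612, H(Y) = 0.9612, H(X,Y) = 1.9220
I(X;Y) = H(X) + H(Y) - H(X,Y) = 0.0005 bits


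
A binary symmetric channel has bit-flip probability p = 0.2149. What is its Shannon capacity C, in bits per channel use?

For BSC with error probability p:
C = 1 - H(p) where H(p) is binary entropy
H(0.2149) = -0.2149 × log₂(0.2149) - 0.7851 × log₂(0.7851)
H(p) = 0.7507
C = 1 - 0.7507 = 0.2493 bits/use


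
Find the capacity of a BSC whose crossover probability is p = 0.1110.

For BSC with error probability p:
C = 1 - H(p) where H(p) is binary entropy
H(0.1110) = -0.1110 × log₂(0.1110) - 0.8890 × log₂(0.8890)
H(p) = 0.5029
C = 1 - 0.5029 = 0.4971 bits/use


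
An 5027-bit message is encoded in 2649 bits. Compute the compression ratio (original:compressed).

Compression ratio = Original / Compressed
= 5027 / 2649 = 1.90:1


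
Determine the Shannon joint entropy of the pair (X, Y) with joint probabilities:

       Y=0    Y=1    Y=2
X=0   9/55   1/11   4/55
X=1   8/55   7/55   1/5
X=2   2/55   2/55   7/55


H(X,Y) = -Σ p(x,y) log₂ p(x,y)
  p(0,0)=9/55: -0.1636 × log₂(0.1636) = 0.4273
  p(0,1)=1/11: -0.0909 × log₂(0.0909) = 0.3145
  p(0,2)=4/55: -0.0727 × log₂(0.0727) = 0.2750
  p(1,0)=8/55: -0.1455 × log₂(0.1455) = 0.4046
  p(1,1)=7/55: -0.1273 × log₂(0.1273) = 0.3785
  p(1,2)=1/5: -0.2000 × log₂(0.2000) = 0.4644
  p(2,0)=2/55: -0.0364 × log₂(0.0364) = 0.1739
  p(2,1)=2/55: -0.0364 × log₂(0.0364) = 0.1739
  p(2,2)=7/55: -0.1273 × log₂(0.1273) = 0.3785
H(X,Y) = 2.9905 bits


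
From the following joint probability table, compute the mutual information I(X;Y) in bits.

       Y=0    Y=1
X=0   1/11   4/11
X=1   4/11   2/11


H(X) = 0.9940, H(Y) = 0.9940, H(X,Y) = 1.8231
I(X;Y) = H(X) + H(Y) - H(X,Y) = 0.1650 bits


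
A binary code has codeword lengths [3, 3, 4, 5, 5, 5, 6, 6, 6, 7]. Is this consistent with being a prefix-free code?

Kraft inequality: Σ 2^(-l_i) ≤ 1 for prefix-free code
Calculating: 2^(-3) + 2^(-3) + 2^(-4) + 2^(-5) + 2^(-5) + 2^(-5) + 2^(-6) + 2^(-6) + 2^(-6) + 2^(-7)
= 0.125 + 0.125 + 0.0625 + 0.03125 + 0.03125 + 0.03125 + 0.015625 + 0.015625 + 0.015625 + 0.0078125
= 0.4609
Since 0.4609 ≤ 1, prefix-free code exists


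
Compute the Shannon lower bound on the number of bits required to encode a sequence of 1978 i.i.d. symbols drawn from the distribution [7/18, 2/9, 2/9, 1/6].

Entropy H = 1.9251 bits/symbol
Minimum bits = H × n = 1.9251 × 1978
= 3807.90 bits


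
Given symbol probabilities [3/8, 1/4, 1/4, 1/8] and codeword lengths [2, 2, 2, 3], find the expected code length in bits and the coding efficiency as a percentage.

Average length L = Σ p_i × l_i = 2.1250 bits
Entropy H = 1.9056 bits
Efficiency η = H/L × 100% = 89.68%


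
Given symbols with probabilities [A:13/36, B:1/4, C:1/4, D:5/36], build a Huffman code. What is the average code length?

Huffman tree construction:
Combine smallest probabilities repeatedly
Resulting codes:
  A: 11 (length 2)
  B: 01 (length 2)
  C: 10 (length 2)
  D: 00 (length 2)
Average length = Σ p(s) × length(s) = 2.0000 bits


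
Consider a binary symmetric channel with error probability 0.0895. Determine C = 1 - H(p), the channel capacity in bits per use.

For BSC with error probability p:
C = 1 - H(p) where H(p) is binary entropy
H(0.0895) = -0.0895 × log₂(0.0895) - 0.9105 × log₂(0.9105)
H(p) = 0.4348
C = 1 - 0.4348 = 0.5652 bits/use


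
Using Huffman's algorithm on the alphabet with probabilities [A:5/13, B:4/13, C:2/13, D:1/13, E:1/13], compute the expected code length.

Huffman tree construction:
Combine smallest probabilities repeatedly
Resulting codes:
  A: 0 (length 1)
  B: 10 (length 2)
  C: 110 (length 3)
  D: 1110 (length 4)
  E: 1111 (length 4)
Average length = Σ p(s) × length(s) = 2.0769 bits


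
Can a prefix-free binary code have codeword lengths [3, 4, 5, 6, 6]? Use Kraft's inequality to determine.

Kraft inequality: Σ 2^(-l_i) ≤ 1 for prefix-free code
Calculating: 2^(-3) + 2^(-4) + 2^(-5) + 2^(-6) + 2^(-6)
= 0.125 + 0.0625 + 0.03125 + 0.015625 + 0.015625
= 0.2500
Since 0.2500 ≤ 1, prefix-free code exists


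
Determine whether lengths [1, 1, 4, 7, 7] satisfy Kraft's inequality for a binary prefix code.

Kraft inequality: Σ 2^(-l_i) ≤ 1 for prefix-free code
Calculating: 2^(-1) + 2^(-1) + 2^(-4) + 2^(-7) + 2^(-7)
= 0.5 + 0.5 + 0.0625 + 0.0078125 + 0.0078125
= 1.0781
Since 1.0781 > 1, prefix-free code does not exist


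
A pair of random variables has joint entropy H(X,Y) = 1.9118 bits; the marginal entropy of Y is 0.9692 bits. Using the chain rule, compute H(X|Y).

Chain rule: H(X,Y) = H(X|Y) + H(Y)
H(X|Y) = H(X,Y) - H(Y) = 1.9118 - 0.9692 = 0.9426 bits


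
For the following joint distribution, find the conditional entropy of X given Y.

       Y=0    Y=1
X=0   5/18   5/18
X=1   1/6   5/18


H(X|Y) = Σ_y p(y) H(X|Y=y)
  p(Y=0) = 4/9, H(X|Y=0) = 0.9544
  p(Y=1) = 5/9, H(X|Y=1) = 1.0000
H(X|Y) = 0.4444×0.9544 + 0.5556×1.0000 = 0.9797 bits


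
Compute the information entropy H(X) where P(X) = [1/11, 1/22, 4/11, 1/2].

H(X) = -Σ p(x) log₂ p(x)
  -1/11 × log₂(1/11) = 0.3145
  -1/22 × log₂(1/22) = 0.2027
  -4/11 × log₂(4/11) = 0.5307
  -1/2 × log₂(1/2) = 0.5000
H(X) = 1.5479 bits


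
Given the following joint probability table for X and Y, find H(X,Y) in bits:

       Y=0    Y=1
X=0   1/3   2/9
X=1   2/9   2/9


H(X,Y) = -Σ p(x,y) log₂ p(x,y)
  p(0,0)=1/3: -0.3333 × log₂(0.3333) = 0.5283
  p(0,1)=2/9: -0.2222 × log₂(0.2222) = 0.4822
  p(1,0)=2/9: -0.2222 × log₂(0.2222) = 0.4822
  p(1,1)=2/9: -0.2222 × log₂(0.2222) = 0.4822
H(X,Y) = 1.9749 bits


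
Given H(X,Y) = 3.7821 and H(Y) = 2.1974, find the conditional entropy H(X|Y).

Chain rule: H(X,Y) = H(X|Y) + H(Y)
H(X|Y) = H(X,Y) - H(Y) = 3.7821 - 2.1974 = 1.5847 bits


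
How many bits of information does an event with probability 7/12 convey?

Information content I(x) = -log₂(p(x))
I = -log₂(7/12) = -log₂(0.5833)
I = 0.7776 bits


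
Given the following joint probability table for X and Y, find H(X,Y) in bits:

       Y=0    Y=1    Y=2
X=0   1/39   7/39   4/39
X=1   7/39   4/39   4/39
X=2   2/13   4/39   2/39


H(X,Y) = -Σ p(x,y) log₂ p(x,y)
  p(0,0)=1/39: -0.0256 × log₂(0.0256) = 0.1355
  p(0,1)=7/39: -0.1795 × log₂(0.1795) = 0.4448
  p(0,2)=4/39: -0.1026 × log₂(0.1026) = 0.3370
  p(1,0)=7/39: -0.1795 × log₂(0.1795) = 0.4448
  p(1,1)=4/39: -0.1026 × log₂(0.1026) = 0.3370
  p(1,2)=4/39: -0.1026 × log₂(0.1026) = 0.3370
  p(2,0)=2/13: -0.1538 × log₂(0.1538) = 0.4155
  p(2,1)=4/39: -0.1026 × log₂(0.1026) = 0.3370
  p(2,2)=2/39: -0.0513 × log₂(0.0513) = 0.2198
H(X,Y) = 3.0082 bits


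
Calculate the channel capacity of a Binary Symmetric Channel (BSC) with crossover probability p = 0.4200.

For BSC with error probability p:
C = 1 - H(p) where H(p) is binary entropy
H(0.4200) = -0.4200 × log₂(0.4200) - 0.5800 × log₂(0.5800)
H(p) = 0.9815
C = 1 - 0.9815 = 0.0185 bits/use


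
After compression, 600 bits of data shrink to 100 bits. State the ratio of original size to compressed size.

Compression ratio = Original / Compressed
= 600 / 100 = 6.00:1


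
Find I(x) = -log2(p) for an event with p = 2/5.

Information content I(x) = -log₂(p(x))
I = -log₂(2/5) = -log₂(0.4000)
I = 1.3219 bits


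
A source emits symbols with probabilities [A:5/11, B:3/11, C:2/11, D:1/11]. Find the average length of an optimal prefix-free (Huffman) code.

Huffman tree construction:
Combine smallest probabilities repeatedly
Resulting codes:
  A: 0 (length 1)
  B: 10 (length 2)
  C: 111 (length 3)
  D: 110 (length 3)
Average length = Σ p(s) × length(s) = 1.8182 bits


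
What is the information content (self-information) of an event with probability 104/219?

Information content I(x) = -log₂(p(x))
I = -log₂(104/219) = -log₂(0.4749)
I = 1.0743 bits


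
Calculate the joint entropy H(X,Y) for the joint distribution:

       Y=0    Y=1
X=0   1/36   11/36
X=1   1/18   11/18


H(X,Y) = -Σ p(x,y) log₂ p(x,y)
  p(0,0)=1/36: -0.0278 × log₂(0.0278) = 0.1436
  p(0,1)=11/36: -0.3056 × log₂(0.3056) = 0.5227
  p(1,0)=1/18: -0.0556 × log₂(0.0556) = 0.2317
  p(1,1)=11/18: -0.6111 × log₂(0.6111) = 0.4342
H(X,Y) = 1.3321 bits


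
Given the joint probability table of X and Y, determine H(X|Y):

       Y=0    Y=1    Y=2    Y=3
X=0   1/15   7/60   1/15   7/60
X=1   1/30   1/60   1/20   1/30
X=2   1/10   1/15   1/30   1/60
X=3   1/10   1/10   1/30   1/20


H(X|Y) = Σ_y p(y) H(X|Y=y)
  p(Y=0) = 3/10, H(X|Y=0) = 1.8911
  p(Y=1) = 3/10, H(X|Y=1) = 1.7721
  p(Y=2) = 11/60, H(X|Y=2) = 1.9363
  p(Y=3) = 13/60, H(X|Y=3) = 1.6692
H(X|Y) = 0.3000×1.8911 + 0.3000×1.7721 + 0.1833×1.9363 + 0.2167×1.6692 = 1.8156 bits


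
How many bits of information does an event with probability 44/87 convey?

Information content I(x) = -log₂(p(x))
I = -log₂(44/87) = -log₂(0.5057)
I = 0.9835 bits


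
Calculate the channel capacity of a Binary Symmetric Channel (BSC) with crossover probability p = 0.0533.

For BSC with error probability p:
C = 1 - H(p) where H(p) is binary entropy
H(0.0533) = -0.0533 × log₂(0.0533) - 0.9467 × log₂(0.9467)
H(p) = 0.3003
C = 1 - 0.3003 = 0.6997 bits/use


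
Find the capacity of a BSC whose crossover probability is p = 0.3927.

For BSC with error probability p:
C = 1 - H(p) where H(p) is binary entropy
H(0.3927) = -0.3927 × log₂(0.3927) - 0.6073 × log₂(0.6073)
H(p) = 0.9665
C = 1 - 0.9665 = 0.0335 bits/use


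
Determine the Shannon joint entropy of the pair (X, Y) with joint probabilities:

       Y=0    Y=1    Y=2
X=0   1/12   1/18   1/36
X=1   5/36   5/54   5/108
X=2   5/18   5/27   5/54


H(X,Y) = -Σ p(x,y) log₂ p(x,y)
  p(0,0)=1/12: -0.0833 × log₂(0.0833) = 0.2987
  p(0,1)=1/18: -0.0556 × log₂(0.0556) = 0.2317
  p(0,2)=1/36: -0.0278 × log₂(0.0278) = 0.1436
  p(1,0)=5/36: -0.1389 × log₂(0.1389) = 0.3956
  p(1,1)=5/54: -0.0926 × log₂(0.0926) = 0.3179
  p(1,2)=5/108: -0.0463 × log₂(0.0463) = 0.2052
  p(2,0)=5/18: -0.2778 × log₂(0.2778) = 0.5133
  p(2,1)=5/27: -0.1852 × log₂(0.1852) = 0.4505
  p(2,2)=5/54: -0.0926 × log₂(0.0926) = 0.3179
H(X,Y) = 2.8744 bits


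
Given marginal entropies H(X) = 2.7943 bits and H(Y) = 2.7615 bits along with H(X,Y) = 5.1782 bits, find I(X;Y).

I(X;Y) = H(X) + H(Y) - H(X,Y)
I(X;Y) = 2.7943 + 2.7615 - 5.1782 = 0.3776 bits


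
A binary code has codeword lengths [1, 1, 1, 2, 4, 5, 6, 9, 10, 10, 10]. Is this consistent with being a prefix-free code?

Kraft inequality: Σ 2^(-l_i) ≤ 1 for prefix-free code
Calculating: 2^(-1) + 2^(-1) + 2^(-1) + 2^(-2) + 2^(-4) + 2^(-5) + 2^(-6) + 2^(-9) + 2^(-10) + 2^(-10) + 2^(-10)
= 0.5 + 0.5 + 0.5 + 0.25 + 0.0625 + 0.03125 + 0.015625 + 0.001953125 + 0.0009765625 + 0.0009765625 + 0.0009765625
= 1.8643
Since 1.8643 > 1, prefix-free code does not exist


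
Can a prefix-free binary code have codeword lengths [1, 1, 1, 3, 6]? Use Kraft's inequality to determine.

Kraft inequality: Σ 2^(-l_i) ≤ 1 for prefix-free code
Calculating: 2^(-1) + 2^(-1) + 2^(-1) + 2^(-3) + 2^(-6)
= 0.5 + 0.5 + 0.5 + 0.125 + 0.015625
= 1.6406
Since 1.6406 > 1, prefix-free code does not exist


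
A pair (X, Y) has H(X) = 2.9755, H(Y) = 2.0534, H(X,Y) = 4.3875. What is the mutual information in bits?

I(X;Y) = H(X) + H(Y) - H(X,Y)
I(X;Y) = 2.9755 + 2.0534 - 4.3875 = 0.6414 bits


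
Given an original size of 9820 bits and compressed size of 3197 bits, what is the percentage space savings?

Space savings = (1 - Compressed/Original) × 100%
= (1 - 3197/9820) × 100%
= 67.44%


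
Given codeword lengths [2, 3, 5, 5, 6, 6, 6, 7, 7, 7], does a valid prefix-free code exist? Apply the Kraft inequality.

Kraft inequality: Σ 2^(-l_i) ≤ 1 for prefix-free code
Calculating: 2^(-2) + 2^(-3) + 2^(-5) + 2^(-5) + 2^(-6) + 2^(-6) + 2^(-6) + 2^(-7) + 2^(-7) + 2^(-7)
= 0.25 + 0.125 + 0.03125 + 0.03125 + 0.015625 + 0.015625 + 0.015625 + 0.0078125 + 0.0078125 + 0.0078125
= 0.5078
Since 0.5078 ≤ 1, prefix-free code exists


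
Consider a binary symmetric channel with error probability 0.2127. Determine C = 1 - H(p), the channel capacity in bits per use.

For BSC with error probability p:
C = 1 - H(p) where H(p) is binary entropy
H(0.2127) = -0.2127 × log₂(0.2127) - 0.7873 × log₂(0.7873)
H(p) = 0.7466
C = 1 - 0.7466 = 0.2534 bits/use


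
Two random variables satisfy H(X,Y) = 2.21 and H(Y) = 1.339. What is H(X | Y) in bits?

Chain rule: H(X,Y) = H(X|Y) + H(Y)
H(X|Y) = H(X,Y) - H(Y) = 2.21 - 1.339 = 0.871 bits


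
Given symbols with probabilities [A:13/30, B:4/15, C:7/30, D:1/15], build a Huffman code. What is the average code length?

Huffman tree construction:
Combine smallest probabilities repeatedly
Resulting codes:
  A: 0 (length 1)
  B: 10 (length 2)
  C: 111 (length 3)
  D: 110 (length 3)
Average length = Σ p(s) × length(s) = 1.8667 bits


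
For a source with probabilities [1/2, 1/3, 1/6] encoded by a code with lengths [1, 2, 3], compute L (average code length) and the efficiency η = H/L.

Average length L = Σ p_i × l_i = 1.6667 bits
Entropy H = 1.4591 bits
Efficiency η = H/L × 100% = 87.55%


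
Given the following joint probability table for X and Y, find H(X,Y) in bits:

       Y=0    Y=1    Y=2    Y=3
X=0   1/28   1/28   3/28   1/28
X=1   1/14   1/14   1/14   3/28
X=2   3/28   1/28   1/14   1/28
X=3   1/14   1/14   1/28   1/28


H(X,Y) = -Σ p(x,y) log₂ p(x,y)
  p(0,0)=1/28: -0.0357 × log₂(0.0357) = 0.1717
  p(0,1)=1/28: -0.0357 × log₂(0.0357) = 0.1717
  p(0,2)=3/28: -0.1071 × log₂(0.1071) = 0.3453
  p(0,3)=1/28: -0.0357 × log₂(0.0357) = 0.1717
  p(1,0)=1/14: -0.0714 × log₂(0.0714) = 0.2720
  p(1,1)=1/14: -0.0714 × log₂(0.0714) = 0.2720
  p(1,2)=1/14: -0.0714 × log₂(0.0714) = 0.2720
  p(1,3)=3/28: -0.1071 × log₂(0.1071) = 0.3453
  p(2,0)=3/28: -0.1071 × log₂(0.1071) = 0.3453
  p(2,1)=1/28: -0.0357 × log₂(0.0357) = 0.1717
  p(2,2)=1/14: -0.0714 × log₂(0.0714) = 0.2720
  p(2,3)=1/28: -0.0357 × log₂(0.0357) = 0.1717
  p(3,0)=1/14: -0.0714 × log₂(0.0714) = 0.2720
  p(3,1)=1/14: -0.0714 × log₂(0.0714) = 0.2720
  p(3,2)=1/28: -0.0357 × log₂(0.0357) = 0.1717
  p(3,3)=1/28: -0.0357 × log₂(0.0357) = 0.1717
H(X,Y) = 3.8693 bits


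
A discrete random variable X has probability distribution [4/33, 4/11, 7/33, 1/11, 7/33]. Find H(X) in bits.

H(X) = -Σ p(x) log₂ p(x)
  -4/33 × log₂(4/33) = 0.3690
  -4/11 × log₂(4/11) = 0.5307
  -7/33 × log₂(7/33) = 0.4745
  -1/11 × log₂(1/11) = 0.3145
  -7/33 × log₂(7/33) = 0.4745
H(X) = 2.1633 bits


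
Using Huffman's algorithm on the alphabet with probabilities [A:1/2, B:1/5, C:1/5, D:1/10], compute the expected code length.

Huffman tree construction:
Combine smallest probabilities repeatedly
Resulting codes:
  A: 0 (length 1)
  B: 111 (length 3)
  C: 10 (length 2)
  D: 110 (length 3)
Average length = Σ p(s) × length(s) = 1.8000 bits


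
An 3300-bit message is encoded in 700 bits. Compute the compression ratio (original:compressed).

Compression ratio = Original / Compressed
= 3300 / 700 = 4.71:1


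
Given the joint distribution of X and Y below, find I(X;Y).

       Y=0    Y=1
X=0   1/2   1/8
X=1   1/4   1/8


H(X) = 0.9544, H(Y) = 0.8113, H(X,Y) = 1.7500
I(X;Y) = H(X) + H(Y) - H(X,Y) = 0.0157 bits


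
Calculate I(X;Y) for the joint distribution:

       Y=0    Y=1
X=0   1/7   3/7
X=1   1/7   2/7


H(X) = 0.9852, H(Y) = 0.8631, H(X,Y) = 1.8424
I(X;Y) = H(X) + H(Y) - H(X,Y) = 0.0060 bits


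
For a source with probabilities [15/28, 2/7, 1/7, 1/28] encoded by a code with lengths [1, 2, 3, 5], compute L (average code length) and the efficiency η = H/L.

Average length L = Σ p_i × l_i = 1.7143 bits
Entropy H = 1.5715 bits
Efficiency η = H/L × 100% = 91.67%


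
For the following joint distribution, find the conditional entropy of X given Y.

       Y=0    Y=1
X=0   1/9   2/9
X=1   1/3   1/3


H(X|Y) = Σ_y p(y) H(X|Y=y)
  p(Y=0) = 4/9, H(X|Y=0) = 0.8113
  p(Y=1) = 5/9, H(X|Y=1) = 0.9710
H(X|Y) = 0.4444×0.8113 + 0.5556×0.9710 = 0.9000 bits


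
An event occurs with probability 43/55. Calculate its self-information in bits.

Information content I(x) = -log₂(p(x))
I = -log₂(43/55) = -log₂(0.7818)
I = 0.3551 bits


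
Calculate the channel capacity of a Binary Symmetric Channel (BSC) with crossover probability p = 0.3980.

For BSC with error probability p:
C = 1 - H(p) where H(p) is binary entropy
H(0.3980) = -0.3980 × log₂(0.3980) - 0.6020 × log₂(0.6020)
H(p) = 0.9698
C = 1 - 0.9698 = 0.0302 bits/use
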